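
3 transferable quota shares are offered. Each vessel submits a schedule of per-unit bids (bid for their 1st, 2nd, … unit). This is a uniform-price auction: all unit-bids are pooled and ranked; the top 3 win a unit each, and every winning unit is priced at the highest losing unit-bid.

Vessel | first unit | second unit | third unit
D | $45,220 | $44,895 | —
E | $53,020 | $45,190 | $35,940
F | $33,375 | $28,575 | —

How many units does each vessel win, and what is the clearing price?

Pooled unit-bids ranked (top 3): 53,020 (E-1), 45,220 (D-1), 45,190 (E-2)
Highest rejected unit-bid = $44,895.
Allocation: D 1, E 2.

D 1, E 2; clearing price $44,895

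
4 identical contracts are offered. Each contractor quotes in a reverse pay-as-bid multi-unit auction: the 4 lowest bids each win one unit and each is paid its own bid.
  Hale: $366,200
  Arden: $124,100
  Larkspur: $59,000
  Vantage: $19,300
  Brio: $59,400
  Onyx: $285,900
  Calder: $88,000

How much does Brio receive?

Brio is paid $59,400

Bids ranked low→high: 19,300 (Vantage), 59,000 (Larkspur), 59,400 (Brio), 88,000 (Calder), 124,100 (Arden), 285,900 (Onyx), …
Winners (4 units): Vantage, Larkspur, Brio, Calder.
Brio wins → own bid $59,400.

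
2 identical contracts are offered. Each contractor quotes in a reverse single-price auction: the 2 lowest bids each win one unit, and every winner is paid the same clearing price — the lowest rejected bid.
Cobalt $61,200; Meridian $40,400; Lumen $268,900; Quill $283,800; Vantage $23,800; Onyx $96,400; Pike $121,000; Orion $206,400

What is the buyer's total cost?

Bids ranked low→high: 23,800 (Vantage), 40,400 (Meridian), 61,200 (Cobalt), 96,400 (Onyx), …
Lowest 2: Vantage, Meridian.
First losing bid is Cobalt's $61,200, which sets the uniform price.
Total cost = 2 × $61,200 = $122,400.

Total cost: $122,400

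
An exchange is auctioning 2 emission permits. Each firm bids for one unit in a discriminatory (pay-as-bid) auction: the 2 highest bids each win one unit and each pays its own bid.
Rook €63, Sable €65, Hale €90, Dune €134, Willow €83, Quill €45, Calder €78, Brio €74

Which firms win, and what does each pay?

Bids ranked high→low: 134 (Dune), 90 (Hale), 83 (Willow), 78 (Calder), …
Winners (2 units): Dune, Hale.
Each winner pays its own bid: Dune €134, Hale €90.

Dune €134, Hale €90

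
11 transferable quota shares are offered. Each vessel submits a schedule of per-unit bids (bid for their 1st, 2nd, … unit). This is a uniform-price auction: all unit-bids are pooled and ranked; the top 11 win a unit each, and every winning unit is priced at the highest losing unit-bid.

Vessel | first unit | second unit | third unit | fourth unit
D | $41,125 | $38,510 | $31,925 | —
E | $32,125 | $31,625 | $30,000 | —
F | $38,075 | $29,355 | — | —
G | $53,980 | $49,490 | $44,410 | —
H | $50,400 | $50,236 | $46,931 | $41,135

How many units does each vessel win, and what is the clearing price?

D 2, E 1, F 1, G 3, H 4; clearing price $31,925

Merging the schedules and taking the best 11: 53,980 (G-1), 50,400 (H-1), 50,236 (H-2), 49,490 (G-2), 46,931 (H-3), 44,410 (G-3), 41,135 (H-4), 41,125 (D-1), 38,510 (D-2), 38,075 (F-1), 32,125 (E-1)
The (k+1)-th unit-bid is $31,925.
Allocation: D 2, E 1, F 1, G 3, H 4.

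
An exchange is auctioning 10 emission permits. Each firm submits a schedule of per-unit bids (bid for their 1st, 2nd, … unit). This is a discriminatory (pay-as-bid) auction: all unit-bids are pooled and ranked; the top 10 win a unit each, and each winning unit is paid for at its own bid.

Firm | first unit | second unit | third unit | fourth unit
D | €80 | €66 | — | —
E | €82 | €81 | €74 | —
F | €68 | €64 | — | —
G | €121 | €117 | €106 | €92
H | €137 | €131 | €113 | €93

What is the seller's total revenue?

Merging the schedules and taking the best 10: 137 (H-1), 131 (H-2), 121 (G-1), 117 (G-2), 113 (H-3), 106 (G-3), 93 (H-4), 92 (G-4), 82 (E-1), 81 (E-2)
Next rejected bid: €80 (not a price — pay-as-bid).
Each winning unit pays its own bid.
Revenue = 137 + 131 + 121 + 117 + 113 + 106 + 93 + 92 + 82 + 81 = €1,073.

Total revenue: €1,073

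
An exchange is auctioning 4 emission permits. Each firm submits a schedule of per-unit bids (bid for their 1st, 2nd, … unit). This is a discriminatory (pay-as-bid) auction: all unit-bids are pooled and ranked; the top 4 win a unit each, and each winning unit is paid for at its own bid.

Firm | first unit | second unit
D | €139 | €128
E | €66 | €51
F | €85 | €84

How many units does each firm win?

D 2, F 2

Merging the schedules and taking the best 4: 139 (D-1), 128 (D-2), 85 (F-1), 84 (F-2)
Next rejected bid: €66 (not a price — pay-as-bid).
Allocation: D 2, F 2.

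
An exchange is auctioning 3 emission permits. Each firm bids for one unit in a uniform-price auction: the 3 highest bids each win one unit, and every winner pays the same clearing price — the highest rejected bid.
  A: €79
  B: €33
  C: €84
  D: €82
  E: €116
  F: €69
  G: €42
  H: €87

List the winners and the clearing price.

Sorting: 116 (E), 87 (H), 84 (C), 82 (D), 79 (A), …
The 3 highest are E, H, C.
First losing bid is D's €82, which sets the uniform price.

E, H, C; each pays €82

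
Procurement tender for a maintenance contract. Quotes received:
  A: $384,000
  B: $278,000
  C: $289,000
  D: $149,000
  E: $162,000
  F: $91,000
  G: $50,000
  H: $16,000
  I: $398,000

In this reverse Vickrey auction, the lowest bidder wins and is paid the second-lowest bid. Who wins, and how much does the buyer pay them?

H is paid $50,000

Rule: the lowest bidder wins and is paid the second-lowest bid.
Sorting bids: 16,000 (H) < 50,000 (G) < 91,000 (F) < 149,000 (D) < 162,000 (E) < 278,000 (B) < …
H wins with the lowest bid; price is set by the runner-up at $50,000.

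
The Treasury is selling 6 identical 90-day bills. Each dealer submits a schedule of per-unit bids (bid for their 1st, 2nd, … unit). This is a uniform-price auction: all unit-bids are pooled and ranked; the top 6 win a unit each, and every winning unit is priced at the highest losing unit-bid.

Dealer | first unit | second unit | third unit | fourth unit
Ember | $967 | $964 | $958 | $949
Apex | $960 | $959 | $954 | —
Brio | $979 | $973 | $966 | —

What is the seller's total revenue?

All unit-bids, highest first — top 6: 979 (Brio-1), 973 (Brio-2), 967 (Ember-1), 966 (Brio-3), 964 (Ember-2), 960 (Apex-1)
First bid not allocated: $959.
Allocation: Apex 1, Brio 3, Ember 2. Every unit priced at $959.
Revenue = 6 × 959 = $5,754.

Total revenue: $5,754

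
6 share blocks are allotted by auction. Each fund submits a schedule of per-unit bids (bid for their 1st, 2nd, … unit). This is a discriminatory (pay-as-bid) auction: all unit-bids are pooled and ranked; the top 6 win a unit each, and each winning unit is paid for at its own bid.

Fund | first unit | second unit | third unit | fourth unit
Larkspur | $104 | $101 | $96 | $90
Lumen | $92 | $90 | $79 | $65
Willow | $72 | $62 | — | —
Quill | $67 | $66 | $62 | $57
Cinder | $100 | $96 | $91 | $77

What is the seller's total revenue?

Pooled unit-bids ranked (top 6): 104 (Larkspur-1), 101 (Larkspur-2), 100 (Cinder-1), 96 (Larkspur-3), 96 (Cinder-2), 92 (Lumen-1)
Next rejected bid: $91 (not a price — pay-as-bid).
Each winning unit pays its own bid.
Revenue = 104 + 101 + 100 + 96 + 96 + 92 = $589.

Total revenue: $589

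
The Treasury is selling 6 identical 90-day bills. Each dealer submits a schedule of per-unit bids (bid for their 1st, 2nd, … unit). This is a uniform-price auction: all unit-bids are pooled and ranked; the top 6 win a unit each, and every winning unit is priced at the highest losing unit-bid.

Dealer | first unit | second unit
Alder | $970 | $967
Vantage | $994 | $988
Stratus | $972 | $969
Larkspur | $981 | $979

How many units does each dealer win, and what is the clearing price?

All unit-bids, highest first — top 6: 994 (Vantage-1), 988 (Vantage-2), 981 (Larkspur-1), 979 (Larkspur-2), 972 (Stratus-1), 970 (Alder-1)
First bid not allocated: $969.
Allocation: Alder 1, Larkspur 2, Stratus 1, Vantage 2.

Alder 1, Larkspur 2, Stratus 1, Vantage 2; clearing price $969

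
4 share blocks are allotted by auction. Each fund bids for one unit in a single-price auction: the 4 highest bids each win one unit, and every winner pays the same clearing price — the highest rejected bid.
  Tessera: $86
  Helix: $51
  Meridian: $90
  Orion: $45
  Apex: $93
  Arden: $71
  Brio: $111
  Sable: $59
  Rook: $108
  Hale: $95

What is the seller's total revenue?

Total revenue: $360

Ordering the bids: 111 (Brio), 108 (Rook), 95 (Hale), 93 (Apex), 90 (Meridian), 86 (Tessera), …
Winners (4 units): Brio, Rook, Hale, Apex.
Clearing price = highest rejected bid = $90.
Total revenue = 4 × $90 = $360.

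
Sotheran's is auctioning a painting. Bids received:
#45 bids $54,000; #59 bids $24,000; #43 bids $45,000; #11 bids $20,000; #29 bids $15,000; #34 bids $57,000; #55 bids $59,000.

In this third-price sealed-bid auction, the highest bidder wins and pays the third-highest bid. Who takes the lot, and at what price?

Bids in order: 59,000 (#55) > 57,000 (#34) > 54,000 (#45) > 45,000 (#43) > 24,000 (#59) > 20,000 (#11) > …
#55 wins; payment is bid #3 in the ranking = $54,000.

#55 pays $54,000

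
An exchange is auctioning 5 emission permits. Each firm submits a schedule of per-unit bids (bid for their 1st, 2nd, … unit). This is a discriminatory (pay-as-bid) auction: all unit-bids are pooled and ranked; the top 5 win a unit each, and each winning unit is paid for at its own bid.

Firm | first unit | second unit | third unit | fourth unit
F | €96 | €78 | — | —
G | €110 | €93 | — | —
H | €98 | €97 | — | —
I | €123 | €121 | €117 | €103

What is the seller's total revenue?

Total revenue: €574

All unit-bids, highest first — top 5: 123 (I-1), 121 (I-2), 117 (I-3), 110 (G-1), 103 (I-4)
Next rejected bid: €98 (not a price — pay-as-bid).
Each winning unit pays its own bid.
Revenue = 123 + 121 + 117 + 110 + 103 = €574.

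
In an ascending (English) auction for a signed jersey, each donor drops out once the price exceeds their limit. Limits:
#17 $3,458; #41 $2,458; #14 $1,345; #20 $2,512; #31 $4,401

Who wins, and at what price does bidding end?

Ascending (English) auction: the price rises until one bidder remains; the winner pays the price at which the last rival dropped out.
Sorting limits: 4,401 (#31) > 3,458 (#17) > 2,512 (#20) > 2,458 (#41) > 1,345 (#14)
#17 is the last rival to drop out, at $3,458; #31 remains and wins at that price.

#31 wins at $3,458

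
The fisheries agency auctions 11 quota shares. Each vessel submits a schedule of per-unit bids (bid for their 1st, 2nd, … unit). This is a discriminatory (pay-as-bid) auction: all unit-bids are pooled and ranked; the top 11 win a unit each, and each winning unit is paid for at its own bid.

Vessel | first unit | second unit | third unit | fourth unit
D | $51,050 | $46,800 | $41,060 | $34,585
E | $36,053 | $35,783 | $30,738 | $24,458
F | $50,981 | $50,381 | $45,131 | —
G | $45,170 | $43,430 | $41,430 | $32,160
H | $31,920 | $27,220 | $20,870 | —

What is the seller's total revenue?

Total revenue: $487,269

Pooled unit-bids ranked (top 11): 51,050 (D-1), 50,981 (F-1), 50,381 (F-2), 46,800 (D-2), 45,170 (G-1), 45,131 (F-3), 43,430 (G-2), 41,430 (G-3), 41,060 (D-3), 36,053 (E-1), 35,783 (E-2)
Next rejected bid: $34,585 (not a price — pay-as-bid).
Each winning unit pays its own bid.
Revenue = 51,050 + 50,981 + 50,381 + 46,800 + 45,170 + 45,131 + 43,430 + 41,430 + 41,060 + 36,053 + 35,783 = $487,269.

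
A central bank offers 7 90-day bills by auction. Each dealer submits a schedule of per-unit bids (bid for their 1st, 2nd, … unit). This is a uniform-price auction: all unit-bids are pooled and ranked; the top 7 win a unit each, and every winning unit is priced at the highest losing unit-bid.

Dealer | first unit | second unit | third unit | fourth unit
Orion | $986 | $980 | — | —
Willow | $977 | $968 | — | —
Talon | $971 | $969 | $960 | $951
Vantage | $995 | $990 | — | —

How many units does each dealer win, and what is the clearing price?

All unit-bids, highest first — top 7: 995 (Vantage-1), 990 (Vantage-2), 986 (Orion-1), 980 (Orion-2), 977 (Willow-1), 971 (Talon-1), 969 (Talon-2)
First bid not allocated: $968.
Allocation: Orion 2, Talon 2, Vantage 2, Willow 1.

Orion 2, Talon 2, Vantage 2, Willow 1; clearing price $968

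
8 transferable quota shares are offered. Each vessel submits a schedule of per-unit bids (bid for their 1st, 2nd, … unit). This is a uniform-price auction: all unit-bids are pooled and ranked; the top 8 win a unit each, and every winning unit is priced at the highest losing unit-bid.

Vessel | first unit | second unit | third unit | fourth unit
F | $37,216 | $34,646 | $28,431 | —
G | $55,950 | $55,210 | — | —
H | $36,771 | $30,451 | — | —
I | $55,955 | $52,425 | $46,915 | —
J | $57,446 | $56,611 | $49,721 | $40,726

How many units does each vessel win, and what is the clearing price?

G 2, I 3, J 3; clearing price $40,726

Merging the schedules and taking the best 8: 57,446 (J-1), 56,611 (J-2), 55,955 (I-1), 55,950 (G-1), 55,210 (G-2), 52,425 (I-2), 49,721 (J-3), 46,915 (I-3)
Highest rejected unit-bid = $40,726.
Allocation: G 2, I 3, J 3.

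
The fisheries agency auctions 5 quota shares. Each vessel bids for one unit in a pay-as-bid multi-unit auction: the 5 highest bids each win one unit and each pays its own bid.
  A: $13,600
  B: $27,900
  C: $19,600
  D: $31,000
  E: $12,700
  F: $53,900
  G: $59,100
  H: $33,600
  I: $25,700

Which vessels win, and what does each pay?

Bids ranked high→low: 59,100 (G), 53,900 (F), 33,600 (H), 31,000 (D), 27,900 (B), 25,700 (I), 19,600 (C), …
Winners (5 units): G, F, H, D, B.
Each winner pays its own bid: G $59,100, F $53,900, H $33,600, D $31,000, B $27,900.

G $59,100, F $53,900, H $33,600, D $31,000, B $27,900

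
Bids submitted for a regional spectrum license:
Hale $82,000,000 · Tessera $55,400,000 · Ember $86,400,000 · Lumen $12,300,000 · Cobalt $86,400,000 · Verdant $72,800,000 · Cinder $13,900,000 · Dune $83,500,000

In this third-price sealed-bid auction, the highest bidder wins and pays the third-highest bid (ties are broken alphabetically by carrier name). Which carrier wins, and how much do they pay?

Cobalt pays $83,500,000

Bids ranked: 86,400,000 (Cobalt) > 86,400,000 (Ember) > 83,500,000 (Dune) > 82,000,000 (Hale) > 72,800,000 (Verdant) > 55,400,000 (Tessera) > …
Cobalt and Ember tie at $86,400,000; tie-break gives it to Cobalt.
Cobalt wins; payment is bid #3 in the ranking = $83,500,000.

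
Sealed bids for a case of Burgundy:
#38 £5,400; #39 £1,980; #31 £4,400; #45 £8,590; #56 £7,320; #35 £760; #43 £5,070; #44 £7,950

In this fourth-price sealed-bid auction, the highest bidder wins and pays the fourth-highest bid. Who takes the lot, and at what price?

Fourth-price sealed-bid auction: the highest bidder wins and pays the fourth-highest bid.
Sorting bids: 8,590 (#45) > 7,950 (#44) > 7,320 (#56) > 5,400 (#38) > 5,070 (#43) > 4,400 (#31) > …
#45 wins; payment is bid #4 in the ranking = £5,400.

#45 pays £5,400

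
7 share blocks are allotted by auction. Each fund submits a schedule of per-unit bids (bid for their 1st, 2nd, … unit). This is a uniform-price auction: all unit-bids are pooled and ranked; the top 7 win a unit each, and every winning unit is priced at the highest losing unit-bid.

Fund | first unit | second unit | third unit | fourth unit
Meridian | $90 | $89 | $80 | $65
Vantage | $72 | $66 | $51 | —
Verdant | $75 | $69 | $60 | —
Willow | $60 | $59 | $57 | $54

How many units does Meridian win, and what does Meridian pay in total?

Pooled unit-bids ranked (top 7): 90 (Meridian-1), 89 (Meridian-2), 80 (Meridian-3), 75 (Verdant-1), 72 (Vantage-1), 69 (Verdant-2), 66 (Vantage-2)
Highest rejected unit-bid = $65.
Meridian wins 3 unit(s) at $65 each.

Meridian: 3 units, pays $195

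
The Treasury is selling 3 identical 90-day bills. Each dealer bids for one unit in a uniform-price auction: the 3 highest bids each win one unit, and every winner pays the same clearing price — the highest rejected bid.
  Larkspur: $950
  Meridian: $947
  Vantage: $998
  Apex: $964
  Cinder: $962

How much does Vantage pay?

Vantage pays $950

Bids ranked high→low: 998 (Vantage), 964 (Apex), 962 (Cinder), 950 (Larkspur), 947 (Meridian)
Top 3: Vantage, Apex, Cinder.
Highest unsuccessful bid: $950 → clearing price.
Vantage wins → pays $950.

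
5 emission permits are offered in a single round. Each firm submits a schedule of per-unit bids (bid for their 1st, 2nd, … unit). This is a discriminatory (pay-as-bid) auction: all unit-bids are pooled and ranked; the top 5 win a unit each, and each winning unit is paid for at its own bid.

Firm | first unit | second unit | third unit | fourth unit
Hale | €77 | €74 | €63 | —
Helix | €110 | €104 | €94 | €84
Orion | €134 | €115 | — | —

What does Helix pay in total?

Merging the schedules and taking the best 5: 134 (Orion-1), 115 (Orion-2), 110 (Helix-1), 104 (Helix-2), 94 (Helix-3)
Next rejected bid: €84 (not a price — pay-as-bid).
Helix's winning unit-bids: 110 + 104 + 94 = €308.

Helix pays €308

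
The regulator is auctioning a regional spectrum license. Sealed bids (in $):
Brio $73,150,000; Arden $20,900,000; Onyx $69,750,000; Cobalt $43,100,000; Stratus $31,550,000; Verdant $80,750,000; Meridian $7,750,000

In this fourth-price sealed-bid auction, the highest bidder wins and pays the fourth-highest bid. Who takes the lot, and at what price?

Fourth-price sealed-bid auction: the highest bidder wins and pays the fourth-highest bid.
Sorting bids: 80,750,000 (Verdant) > 73,150,000 (Brio) > 69,750,000 (Onyx) > 43,100,000 (Cobalt) > 31,550,000 (Stratus) > 20,900,000 (Arden) > …
Verdant wins; payment is bid #4 in the ranking = $43,100,000.

Verdant pays $43,100,000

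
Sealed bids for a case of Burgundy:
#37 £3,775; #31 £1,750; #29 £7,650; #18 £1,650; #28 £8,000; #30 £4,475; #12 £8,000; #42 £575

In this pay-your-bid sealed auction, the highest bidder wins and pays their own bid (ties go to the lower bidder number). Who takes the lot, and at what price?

Rule: the highest bidder wins and pays their own bid.
Bids in order: 8,000 (#12) > 8,000 (#28) > 7,650 (#29) > 4,475 (#30) > 3,775 (#37) > 1,750 (#31) > …
Tie at £8,000 → #12 wins by tie-break.
#12 is highest → pays own bid, £8,000.

#12 pays £8,000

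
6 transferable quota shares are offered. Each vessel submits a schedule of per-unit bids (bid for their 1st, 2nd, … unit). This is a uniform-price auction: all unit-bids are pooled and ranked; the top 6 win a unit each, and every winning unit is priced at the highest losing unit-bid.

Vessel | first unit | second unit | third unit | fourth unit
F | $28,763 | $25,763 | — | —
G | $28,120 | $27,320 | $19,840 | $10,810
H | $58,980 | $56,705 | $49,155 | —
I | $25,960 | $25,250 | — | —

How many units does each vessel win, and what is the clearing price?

F 1, G 2, H 3; clearing price $25,960

Pooled unit-bids ranked (top 6): 58,980 (H-1), 56,705 (H-2), 49,155 (H-3), 28,763 (F-1), 28,120 (G-1), 27,320 (G-2)
Highest rejected unit-bid = $25,960.
Allocation: F 1, G 2, H 3.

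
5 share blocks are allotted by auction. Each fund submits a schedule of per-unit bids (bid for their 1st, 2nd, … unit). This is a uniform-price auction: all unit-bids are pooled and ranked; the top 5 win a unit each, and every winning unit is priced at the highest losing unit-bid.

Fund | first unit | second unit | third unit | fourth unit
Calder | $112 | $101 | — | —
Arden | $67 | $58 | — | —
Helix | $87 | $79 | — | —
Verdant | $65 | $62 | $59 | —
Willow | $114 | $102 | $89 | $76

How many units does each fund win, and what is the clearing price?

Pooled unit-bids ranked (top 5): 114 (Willow-1), 112 (Calder-1), 102 (Willow-2), 101 (Calder-2), 89 (Willow-3)
Highest rejected unit-bid = $87.
Allocation: Calder 2, Willow 3.

Calder 2, Willow 3; clearing price $87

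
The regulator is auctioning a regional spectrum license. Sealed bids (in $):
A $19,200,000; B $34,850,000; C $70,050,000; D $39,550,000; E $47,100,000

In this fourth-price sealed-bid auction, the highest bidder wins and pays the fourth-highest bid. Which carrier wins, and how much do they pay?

Rule: the highest bidder wins and pays the fourth-highest bid.
Bids ranked: 70,050,000 (C) > 47,100,000 (E) > 39,550,000 (D) > 34,850,000 (B) > 19,200,000 (A)
C is highest; pays the fourth-highest bid, $34,850,000.

C pays $34,850,000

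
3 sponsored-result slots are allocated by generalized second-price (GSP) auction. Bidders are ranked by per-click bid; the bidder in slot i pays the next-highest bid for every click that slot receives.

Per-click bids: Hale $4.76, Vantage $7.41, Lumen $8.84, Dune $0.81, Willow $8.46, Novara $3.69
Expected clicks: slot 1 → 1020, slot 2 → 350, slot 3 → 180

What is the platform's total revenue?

Sorting advertisers: $8.84 (Lumen) > $8.46 (Willow) > $7.41 (Vantage) > $4.76 (Hale) > …
Slot 1: Lumen pays $8.46 × 1020 = $8629.20
Slot 2: Willow pays $7.41 × 350 = $2593.50
Slot 3: Vantage pays $4.76 × 180 = $856.80
Total = $12079.50

Total revenue: $12079.50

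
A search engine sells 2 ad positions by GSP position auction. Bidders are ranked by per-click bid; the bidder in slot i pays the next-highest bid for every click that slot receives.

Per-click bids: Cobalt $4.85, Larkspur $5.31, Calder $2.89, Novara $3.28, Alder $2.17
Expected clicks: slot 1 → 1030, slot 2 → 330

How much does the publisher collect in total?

Sorting advertisers: $5.31 (Larkspur) > $4.85 (Cobalt) > $3.28 (Novara) > …
Slot 1: Larkspur pays $4.85 × 1030 = $4995.50
Slot 2: Cobalt pays $3.28 × 330 = $1082.40
Total = $6077.90

Total revenue: $6077.90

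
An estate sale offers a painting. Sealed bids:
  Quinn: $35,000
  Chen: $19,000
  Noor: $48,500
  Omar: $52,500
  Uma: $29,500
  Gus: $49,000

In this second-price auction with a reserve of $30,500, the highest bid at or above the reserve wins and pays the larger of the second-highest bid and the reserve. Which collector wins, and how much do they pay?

Omar pays $49,000

Bids in order: 52,500 (Omar) > 49,000 (Gus) > 48,500 (Noor) > 35,000 (Quinn) > 29,500 (Uma) > 19,000 (Chen)
Highest eligible bid: Omar at $52,500.
Second-highest bid $49,000 exceeds the reserve $30,500 → payment $49,000.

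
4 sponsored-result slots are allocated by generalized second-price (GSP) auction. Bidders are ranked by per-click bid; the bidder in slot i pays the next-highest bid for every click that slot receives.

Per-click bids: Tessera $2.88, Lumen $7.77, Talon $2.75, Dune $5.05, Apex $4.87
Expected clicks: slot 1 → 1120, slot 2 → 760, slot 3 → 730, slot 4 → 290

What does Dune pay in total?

Per-click bids in order: $7.77 (Lumen) > $5.05 (Dune) > $4.87 (Apex) > $2.88 (Tessera) > $2.75 (Talon)
Dune holds slot 2 → pays next bid $4.87 × 760 clicks = $3701.20.

Dune pays $3701.20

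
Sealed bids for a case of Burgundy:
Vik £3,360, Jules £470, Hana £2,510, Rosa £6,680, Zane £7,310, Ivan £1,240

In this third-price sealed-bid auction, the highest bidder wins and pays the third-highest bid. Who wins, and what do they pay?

Third-price sealed-bid auction: the highest bidder wins and pays the third-highest bid.
Bids ranked: 7,310 (Zane) > 6,680 (Rosa) > 3,360 (Vik) > 2,510 (Hana) > 1,240 (Ivan) > 470 (Jules)
Zane is highest; pays the third-highest bid, £3,360.

Zane pays £3,360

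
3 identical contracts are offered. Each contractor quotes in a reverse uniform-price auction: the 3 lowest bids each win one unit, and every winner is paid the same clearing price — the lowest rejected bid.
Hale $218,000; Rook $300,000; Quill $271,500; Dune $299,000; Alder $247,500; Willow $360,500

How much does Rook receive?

Rook is paid $0

Sorting: 218,000 (Hale), 247,500 (Alder), 271,500 (Quill), 299,000 (Dune), 300,000 (Rook), …
Winners (3 units): Hale, Alder, Quill.
First losing bid is Dune's $299,000, which sets the uniform price.
Rook does not win → is paid $0.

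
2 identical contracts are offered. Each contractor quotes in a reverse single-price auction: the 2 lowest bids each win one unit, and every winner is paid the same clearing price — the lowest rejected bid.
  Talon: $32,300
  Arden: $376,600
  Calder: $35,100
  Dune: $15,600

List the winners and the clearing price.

Dune, Talon; each is paid $35,100

Ordering the bids: 15,600 (Dune), 32,300 (Talon), 35,100 (Calder), 376,600 (Arden)
The 2 lowest are Dune, Talon.
Clearing price = lowest rejected bid = $35,100.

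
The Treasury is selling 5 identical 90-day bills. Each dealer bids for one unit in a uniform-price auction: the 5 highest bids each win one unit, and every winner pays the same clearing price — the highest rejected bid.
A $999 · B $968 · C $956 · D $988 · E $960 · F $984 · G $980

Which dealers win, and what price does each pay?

A, D, F, G, B; each pays $960

Sorting: 999 (A), 988 (D), 984 (F), 980 (G), 968 (B), 960 (E), 956 (C)
Winners (5 units): A, D, F, G, B.
Highest unsuccessful bid: $960 → clearing price.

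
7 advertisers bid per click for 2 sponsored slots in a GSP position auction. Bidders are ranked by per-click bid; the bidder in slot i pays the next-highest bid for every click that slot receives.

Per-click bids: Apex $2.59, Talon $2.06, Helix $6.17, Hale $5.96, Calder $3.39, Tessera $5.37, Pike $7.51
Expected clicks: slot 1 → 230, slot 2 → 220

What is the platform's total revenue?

Ranked by bid: $7.51 (Pike) > $6.17 (Helix) > $5.96 (Hale) > …
Slot 1: Pike pays $6.17 × 230 = $1419.10
Slot 2: Helix pays $5.96 × 220 = $1311.20
Total = $2730.30

Total revenue: $2730.30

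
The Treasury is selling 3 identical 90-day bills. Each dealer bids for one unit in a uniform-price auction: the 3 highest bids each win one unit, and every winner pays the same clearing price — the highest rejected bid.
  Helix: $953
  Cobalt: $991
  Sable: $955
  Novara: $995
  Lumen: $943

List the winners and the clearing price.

Novara, Cobalt, Sable; each pays $953

Sorting: 995 (Novara), 991 (Cobalt), 955 (Sable), 953 (Helix), 943 (Lumen)
Top 3: Novara, Cobalt, Sable.
Clearing price = highest rejected bid = $953.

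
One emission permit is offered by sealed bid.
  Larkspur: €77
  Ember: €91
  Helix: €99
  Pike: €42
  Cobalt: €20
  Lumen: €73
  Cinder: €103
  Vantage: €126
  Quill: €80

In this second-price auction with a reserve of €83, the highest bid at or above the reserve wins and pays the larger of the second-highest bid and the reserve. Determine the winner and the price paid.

Bids in order: 126 (Vantage) > 103 (Cinder) > 99 (Helix) > 91 (Ember) > 80 (Quill) > 77 (Larkspur) > …
Highest eligible bid: Vantage at €126.
max(second-highest €103, reserve €83) = €103; the reserve does not bind.

Vantage pays €103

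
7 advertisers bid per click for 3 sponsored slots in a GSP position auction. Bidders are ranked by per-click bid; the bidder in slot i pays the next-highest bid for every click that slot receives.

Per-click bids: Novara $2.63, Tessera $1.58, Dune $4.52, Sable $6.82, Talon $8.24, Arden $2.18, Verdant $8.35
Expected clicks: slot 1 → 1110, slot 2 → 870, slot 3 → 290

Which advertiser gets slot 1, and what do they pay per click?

Per-click bids in order: $8.35 (Verdant) > $8.24 (Talon) > $6.82 (Sable) > $4.52 (Dune) > …
Slot 1 goes to the first-ranked bidder, Verdant, who pays the next bid down: $8.24/click.

Verdant; $8.24 per click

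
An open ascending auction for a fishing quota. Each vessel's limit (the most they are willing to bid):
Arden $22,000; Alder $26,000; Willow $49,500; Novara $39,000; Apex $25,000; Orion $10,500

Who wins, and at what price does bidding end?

Willow wins at $39,000

Rule: the price rises until one bidder remains; the winner pays the price at which the last rival dropped out.
Limits ranked: 49,500 (Willow) > 39,000 (Novara) > 26,000 (Alder) > 25,000 (Apex) > 22,000 (Arden) > 10,500 (Orion)
Once the price passes $39,000, only Willow is left; the hammer falls at Novara's limit of $39,000.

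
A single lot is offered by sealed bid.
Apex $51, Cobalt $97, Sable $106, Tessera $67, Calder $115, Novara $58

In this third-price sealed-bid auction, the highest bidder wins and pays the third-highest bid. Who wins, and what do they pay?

Bids ranked: 115 (Calder) > 106 (Sable) > 97 (Cobalt) > 67 (Tessera) > 58 (Novara) > 51 (Apex)
Calder is highest; pays the third-highest bid, $97.

Calder pays $97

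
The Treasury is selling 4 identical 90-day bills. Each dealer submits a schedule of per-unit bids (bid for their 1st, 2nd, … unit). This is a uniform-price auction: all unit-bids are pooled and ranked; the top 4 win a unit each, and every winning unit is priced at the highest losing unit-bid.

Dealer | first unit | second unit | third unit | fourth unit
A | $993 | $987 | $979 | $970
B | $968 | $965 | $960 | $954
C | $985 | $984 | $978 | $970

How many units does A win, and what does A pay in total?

Pooled unit-bids ranked (top 4): 993 (A-1), 987 (A-2), 985 (C-1), 984 (C-2)
The (k+1)-th unit-bid is $979.
A wins 2 unit(s) at $979 each.

A: 2 units, pays $1,958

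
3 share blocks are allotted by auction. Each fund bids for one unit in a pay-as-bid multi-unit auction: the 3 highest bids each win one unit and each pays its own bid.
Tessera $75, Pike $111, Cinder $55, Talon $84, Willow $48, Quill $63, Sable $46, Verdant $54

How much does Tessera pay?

Ordering the bids: 111 (Pike), 84 (Talon), 75 (Tessera), 63 (Quill), 55 (Cinder), …
Top 3: Pike, Talon, Tessera.
Tessera wins → own bid $75.

Tessera pays $75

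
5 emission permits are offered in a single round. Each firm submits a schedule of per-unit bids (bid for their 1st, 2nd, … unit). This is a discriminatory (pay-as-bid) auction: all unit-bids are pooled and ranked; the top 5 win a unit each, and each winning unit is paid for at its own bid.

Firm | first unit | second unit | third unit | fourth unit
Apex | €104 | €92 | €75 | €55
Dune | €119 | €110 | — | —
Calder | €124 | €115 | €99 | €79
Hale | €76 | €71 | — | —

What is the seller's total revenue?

Pooled unit-bids ranked (top 5): 124 (Calder-1), 119 (Dune-1), 115 (Calder-2), 110 (Dune-2), 104 (Apex-1)
Next rejected bid: €99 (not a price — pay-as-bid).
Each winning unit pays its own bid.
Revenue = 124 + 119 + 115 + 110 + 104 = €572.

Total revenue: €572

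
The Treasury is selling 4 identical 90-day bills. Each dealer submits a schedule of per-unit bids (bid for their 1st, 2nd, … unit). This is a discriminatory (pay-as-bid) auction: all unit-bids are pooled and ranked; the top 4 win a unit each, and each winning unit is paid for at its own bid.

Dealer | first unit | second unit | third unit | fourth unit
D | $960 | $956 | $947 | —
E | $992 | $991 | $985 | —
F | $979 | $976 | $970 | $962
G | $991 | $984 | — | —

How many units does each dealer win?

Merging the schedules and taking the best 4: 992 (E-1), 991 (E-2), 991 (G-1), 985 (E-3)
Next rejected bid: $984 (not a price — pay-as-bid).
Allocation: E 3, G 1.

E 3, G 1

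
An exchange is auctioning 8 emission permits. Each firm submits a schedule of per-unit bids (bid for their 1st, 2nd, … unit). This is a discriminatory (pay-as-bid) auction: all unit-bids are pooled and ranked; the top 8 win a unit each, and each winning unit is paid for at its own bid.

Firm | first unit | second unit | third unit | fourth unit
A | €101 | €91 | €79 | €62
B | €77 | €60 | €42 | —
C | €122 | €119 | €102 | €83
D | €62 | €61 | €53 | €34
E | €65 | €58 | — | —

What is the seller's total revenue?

Merging the schedules and taking the best 8: 122 (C-1), 119 (C-2), 102 (C-3), 101 (A-1), 91 (A-2), 83 (C-4), 79 (A-3), 77 (B-1)
Next rejected bid: €65 (not a price — pay-as-bid).
Each winning unit pays its own bid.
Revenue = 122 + 119 + 102 + 101 + 91 + 83 + 79 + 77 = €774.

Total revenue: €774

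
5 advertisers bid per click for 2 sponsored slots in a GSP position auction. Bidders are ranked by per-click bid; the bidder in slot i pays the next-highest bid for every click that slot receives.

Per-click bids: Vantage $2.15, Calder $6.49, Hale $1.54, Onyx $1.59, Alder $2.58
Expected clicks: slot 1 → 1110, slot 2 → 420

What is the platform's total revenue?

Total revenue: $3766.80

Per-click bids in order: $6.49 (Calder) > $2.58 (Alder) > $2.15 (Vantage) > …
Slot 1: Calder pays $2.58 × 1110 = $2863.80
Slot 2: Alder pays $2.15 × 420 = $903.00
Total = $3766.80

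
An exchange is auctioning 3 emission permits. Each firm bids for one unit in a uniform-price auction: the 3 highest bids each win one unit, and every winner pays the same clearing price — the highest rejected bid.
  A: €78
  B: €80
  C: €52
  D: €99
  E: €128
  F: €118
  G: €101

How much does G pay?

Sorting: 128 (E), 118 (F), 101 (G), 99 (D), 80 (B), …
Winners (3 units): E, F, G.
Clearing price = highest rejected bid = €99.
G wins → pays €99.

G pays €99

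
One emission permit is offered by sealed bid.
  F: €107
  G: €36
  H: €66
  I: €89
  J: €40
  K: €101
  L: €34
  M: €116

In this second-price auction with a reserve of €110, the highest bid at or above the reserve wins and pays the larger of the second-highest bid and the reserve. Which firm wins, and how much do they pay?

Second-price auction with a reserve of €110: the highest bid at or above the reserve wins and pays the larger of the second-highest bid and the reserve.
Bids ranked: 116 (M) > 107 (F) > 101 (K) > 89 (I) > 66 (H) > 40 (J) > …
M has the top bid at or above the reserve (€116).
Second-highest bid €107 is below the reserve €110, so the reserve binds → payment €110.

M pays €110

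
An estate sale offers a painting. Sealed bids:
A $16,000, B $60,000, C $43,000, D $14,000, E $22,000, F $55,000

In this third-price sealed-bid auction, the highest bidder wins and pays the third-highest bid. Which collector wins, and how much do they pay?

Sorting bids: 60,000 (B) > 55,000 (F) > 43,000 (C) > 22,000 (E) > 16,000 (A) > 14,000 (D)
B is highest; pays the third-highest bid, $43,000.

B pays $43,000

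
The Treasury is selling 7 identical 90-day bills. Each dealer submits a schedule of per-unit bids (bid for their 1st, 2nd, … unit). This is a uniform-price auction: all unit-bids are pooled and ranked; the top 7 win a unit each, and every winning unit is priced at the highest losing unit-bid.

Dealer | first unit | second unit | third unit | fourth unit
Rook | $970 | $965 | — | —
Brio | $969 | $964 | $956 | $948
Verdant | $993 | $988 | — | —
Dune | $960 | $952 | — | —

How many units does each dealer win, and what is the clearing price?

Brio 2, Dune 1, Rook 2, Verdant 2; clearing price $956

All unit-bids, highest first — top 7: 993 (Verdant-1), 988 (Verdant-2), 970 (Rook-1), 969 (Brio-1), 965 (Rook-2), 964 (Brio-2), 960 (Dune-1)
First bid not allocated: $956.
Allocation: Brio 2, Dune 1, Rook 2, Verdant 2.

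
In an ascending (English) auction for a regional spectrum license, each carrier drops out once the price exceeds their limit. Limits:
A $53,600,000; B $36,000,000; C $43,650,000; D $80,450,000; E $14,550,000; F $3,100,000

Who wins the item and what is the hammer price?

Sorting limits: 80,450,000 (D) > 53,600,000 (A) > 43,650,000 (C) > 36,000,000 (B) > 14,550,000 (E) > 3,100,000 (F)
Bidding ends when A exits at $53,600,000; D takes it.

D wins at $53,600,000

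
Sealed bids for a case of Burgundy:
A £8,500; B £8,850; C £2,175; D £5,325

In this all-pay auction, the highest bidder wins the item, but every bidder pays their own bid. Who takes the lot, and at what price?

All-pay auction: the highest bidder wins the item, but every bidder pays their own bid.
Sorting bids: 8,850 (B) > 8,500 (A) > 5,325 (D) > 2,175 (C)
B is highest and takes the item; every bidder forfeits their bid.

B pays £8,850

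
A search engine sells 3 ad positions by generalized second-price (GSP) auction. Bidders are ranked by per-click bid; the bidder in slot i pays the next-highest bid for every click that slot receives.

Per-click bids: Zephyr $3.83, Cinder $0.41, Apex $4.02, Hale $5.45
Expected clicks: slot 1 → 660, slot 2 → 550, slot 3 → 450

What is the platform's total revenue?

Per-click bids in order: $5.45 (Hale) > $4.02 (Apex) > $3.83 (Zephyr) > $0.41 (Cinder)
Slot 1: Hale pays $4.02 × 660 = $2653.20
Slot 2: Apex pays $3.83 × 550 = $2106.50
Slot 3: Zephyr pays $0.41 × 450 = $184.50
Total = $4944.20

Total revenue: $4944.20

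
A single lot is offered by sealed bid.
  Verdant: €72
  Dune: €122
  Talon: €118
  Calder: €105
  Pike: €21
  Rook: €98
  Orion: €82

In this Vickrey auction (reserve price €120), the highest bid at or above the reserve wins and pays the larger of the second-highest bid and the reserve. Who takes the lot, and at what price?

Dune pays €120

Sorting bids: 122 (Dune) > 118 (Talon) > 105 (Calder) > 98 (Rook) > 82 (Orion) > 72 (Verdant) > …
Highest eligible bid: Dune at €122.
Second-highest bid €118 is below the reserve €120, so the reserve binds → payment €120.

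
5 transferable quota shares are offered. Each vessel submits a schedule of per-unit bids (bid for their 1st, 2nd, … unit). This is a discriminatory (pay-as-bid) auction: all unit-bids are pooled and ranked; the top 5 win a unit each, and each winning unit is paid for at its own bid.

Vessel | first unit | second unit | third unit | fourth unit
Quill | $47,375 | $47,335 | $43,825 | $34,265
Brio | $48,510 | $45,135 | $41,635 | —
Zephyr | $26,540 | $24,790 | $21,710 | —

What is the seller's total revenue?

Merging the schedules and taking the best 5: 48,510 (Brio-1), 47,375 (Quill-1), 47,335 (Quill-2), 45,135 (Brio-2), 43,825 (Quill-3)
Next rejected bid: $41,635 (not a price — pay-as-bid).
Each winning unit pays its own bid.
Revenue = 48,510 + 47,375 + 47,335 + 45,135 + 43,825 = $232,180.

Total revenue: $232,180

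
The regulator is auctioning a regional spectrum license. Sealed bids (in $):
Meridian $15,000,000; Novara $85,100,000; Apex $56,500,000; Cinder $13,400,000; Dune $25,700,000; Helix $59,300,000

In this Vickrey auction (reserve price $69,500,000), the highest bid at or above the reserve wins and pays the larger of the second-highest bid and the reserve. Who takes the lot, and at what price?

Vickrey auction (reserve price $69,500,000): the highest bid at or above the reserve wins and pays the larger of the second-highest bid and the reserve.
Bids in order: 85,100,000 (Novara) > 59,300,000 (Helix) > 56,500,000 (Apex) > 25,700,000 (Dune) > 15,000,000 (Meridian) > 13,400,000 (Cinder)
Novara has the top bid at or above the reserve ($85,100,000).
Second-highest bid $59,300,000 is below the reserve $69,500,000, so the reserve binds → payment $69,500,000.

Novara pays $69,500,000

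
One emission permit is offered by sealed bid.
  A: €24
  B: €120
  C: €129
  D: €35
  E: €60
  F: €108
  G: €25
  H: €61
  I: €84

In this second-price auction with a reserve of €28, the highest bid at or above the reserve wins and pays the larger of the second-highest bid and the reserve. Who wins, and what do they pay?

Bids ranked: 129 (C) > 120 (B) > 108 (F) > 84 (I) > 61 (H) > 60 (E) > …
C has the top bid at or above the reserve (€129).
max(second-highest €120, reserve €28) = €120; the reserve does not bind.

C pays €120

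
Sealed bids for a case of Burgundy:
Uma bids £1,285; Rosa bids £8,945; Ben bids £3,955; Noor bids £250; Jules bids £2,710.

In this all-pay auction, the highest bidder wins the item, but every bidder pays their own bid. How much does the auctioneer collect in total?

Total revenue: £17,145

Sorting bids: 8,945 (Rosa) > 3,955 (Ben) > 2,710 (Jules) > 1,285 (Uma) > 250 (Noor)
Rosa wins with the top bid; all bids are sunk regardless.
Every bidder forfeits their bid regardless of winning.
Revenue = 1,285 + 8,945 + 3,955 + 250 + 2,710 = £17,145.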